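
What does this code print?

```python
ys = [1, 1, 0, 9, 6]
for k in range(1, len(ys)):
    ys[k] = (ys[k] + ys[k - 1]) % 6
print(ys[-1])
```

k=1: ys[1] = (1+1)%6 = 2 → [1, 2, 0, 9, 6]
k=2: ys[2] = (0+2)%6 = 2 → [1, 2, 2, 9, 6]
k=3: ys[3] = (9+2)%6 = 5 → [1, 2, 2, 5, 6]
k=4: ys[4] = (6+5)%6 = 5 → [1, 2, 2, 5, 5]

5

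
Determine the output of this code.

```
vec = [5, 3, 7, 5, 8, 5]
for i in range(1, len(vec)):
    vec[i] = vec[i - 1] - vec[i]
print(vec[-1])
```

-23

i=1: vec[1] = 5-3 = 2 → [5, 2, 7, 5, 8, 5]
i=2: vec[2] = 2-7 = -5 → [5, 2, -5, 5, 8, 5]
i=3: vec[3] = (-5)-5 = -10 → [5, 2, -5, -10, 8, 5]
i=4: vec[4] = (-10)-8 = -18 → [5, 2, -5, -10, -18, 5]
i=5: vec[5] = (-18)-5 = -23 → [5, 2, -5, -10, -18, -23]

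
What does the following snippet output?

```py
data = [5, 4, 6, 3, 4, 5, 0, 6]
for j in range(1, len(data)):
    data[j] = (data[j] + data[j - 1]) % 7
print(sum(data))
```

30

j=1: data[1] = (4+5)%7 = 2 → [5, 2, 6, 3, 4, 5, 0, 6]
j=2: data[2] = (6+2)%7 = 1 → [5, 2, 1, 3, 4, 5, 0, 6]
j=3: data[3] = (3+1)%7 = 4 → [5, 2, 1, 4, 4, 5, 0, 6]
j=4: data[4] = (4+4)%7 = 1 → [5, 2, 1, 4, 1, 5, 0, 6]
j=5: data[5] = (5+1)%7 = 6 → [5, 2, 1, 4, 1, 6, 0, 6]
j=6: data[6] = (0+6)%7 = 6 → [5, 2, 1, 4, 1, 6, 6, 6]
j=7: data[7] = (6+6)%7 = 5 → [5, 2, 1, 4, 1, 6, 6, 5]
sum = 30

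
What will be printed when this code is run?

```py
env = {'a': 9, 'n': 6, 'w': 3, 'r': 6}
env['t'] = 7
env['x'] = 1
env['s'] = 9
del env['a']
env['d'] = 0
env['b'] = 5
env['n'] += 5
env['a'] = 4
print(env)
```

env['t'] = 7 → {'a': 9, 'n': 6, 'w': 3, 'r': 6, 't': 7}
env['x'] = 1 → {'a': 9, 'n': 6, 'w': 3, 'r': 6, 't': 7, 'x': 1}
env['s'] = 9 → {'a': 9, 'n': 6, 'w': 3, 'r': 6, 't': 7, 'x': 1, 's': 9}
del 'a' → {'n': 6, 'w': 3, 'r': 6, 't': 7, 'x': 1, 's': 9}
env['d'] = 0 → {'n': 6, 'w': 3, 'r': 6, 't': 7, 'x': 1, 's': 9, 'd': 0}
env['b'] = 5 → {'n': 6, 'w': 3, 'r': 6, 't': 7, 'x': 1, 's': 9, 'd': 0, 'b': 5}
env['n'] = 6+5 = 11 → {'n': 11, 'w': 3, 'r': 6, 't': 7, 'x': 1, 's': 9, 'd': 0, 'b': 5}
env['a'] = 4 → {'n': 11, 'w': 3, 'r': 6, 't': 7, 'x': 1, 's': 9, 'd': 0, 'b': 5, 'a': 4}

{'n': 11, 'w': 3, 'r': 6, 't': 7, 'x': 1, 's': 9, 'd': 0, 'b': 5, 'a': 4}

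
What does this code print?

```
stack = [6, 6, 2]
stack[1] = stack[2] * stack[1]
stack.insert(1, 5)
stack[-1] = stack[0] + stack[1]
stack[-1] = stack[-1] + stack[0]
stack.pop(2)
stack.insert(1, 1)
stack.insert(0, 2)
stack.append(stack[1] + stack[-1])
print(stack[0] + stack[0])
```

4

stack[1] = stack[2]*stack[1] = 2*6 = 12 → [6, 12, 2]
insert 5 at 1 → [6, 5, 12, 2]
stack[-1] = stack[0]+stack[1] = 6+5 = 11 → [6, 5, 12, 11]
stack[-1] = stack[-1]+stack[0] = 11+6 = 17 → [6, 5, 12, 17]
pop(2) removes 12 → [6, 5, 17]
insert 1 at 1 → [6, 1, 5, 17]
insert 2 at 0 → [2, 6, 1, 5, 17]
append stack[1]+stack[-1] = 6+17 = 23 → [2, 6, 1, 5, 17, 23]
stack[0]+stack[0] = 2+2 = 4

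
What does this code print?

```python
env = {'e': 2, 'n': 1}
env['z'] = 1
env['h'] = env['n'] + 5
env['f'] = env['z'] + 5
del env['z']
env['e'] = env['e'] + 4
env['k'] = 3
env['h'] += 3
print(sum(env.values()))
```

25

env['z'] = 1 → {'e': 2, 'n': 1, 'z': 1}
env['h'] = env['n']+5 = 6 → {'e': 2, 'n': 1, 'z': 1, 'h': 6}
env['f'] = env['z']+5 = 6 → {'e': 2, 'n': 1, 'z': 1, 'h': 6, 'f': 6}
del 'z' → {'e': 2, 'n': 1, 'h': 6, 'f': 6}
env['e'] = env['e']+4 = 6 → {'e': 6, 'n': 1, 'h': 6, 'f': 6}
env['k'] = 3 → {'e': 6, 'n': 1, 'h': 6, 'f': 6, 'k': 3}
env['h'] = 6+3 = 9 → {'e': 6, 'n': 1, 'h': 9, 'f': 6, 'k': 3}
sum of values = 25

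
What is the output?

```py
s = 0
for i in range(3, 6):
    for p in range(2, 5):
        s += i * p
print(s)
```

i=3,p=2: s = 0+6 = 6
i=3,p=3: s = 6+9 = 15
i=3,p=4: s = 15+12 = 27
i=4,p=2: s = 27+8 = 35
i=4,p=3: s = 35+12 = 47
i=4,p=4: s = 47+16 = 63
i=5,p=2: s = 63+10 = 73
i=5,p=3: s = 73+15 = 88
i=5,p=4: s = 88+20 = 108

108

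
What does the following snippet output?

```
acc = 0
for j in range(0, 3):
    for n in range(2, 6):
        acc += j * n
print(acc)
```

42

j=0,n=2: acc = 0+0 = 0
j=0,n=3: acc = 0+0 = 0
j=0,n=4: acc = 0+0 = 0
j=0,n=5: acc = 0+0 = 0
j=1,n=2: acc = 0+2 = 2
j=1,n=3: acc = 2+3 = 5
j=1,n=4: acc = 5+4 = 9
j=1,n=5: acc = 9+5 = 14
j=2,n=2: acc = 14+4 = 18
j=2,n=3: acc = 18+6 = 24
j=2,n=4: acc = 24+8 = 32
j=2,n=5: acc = 32+10 = 42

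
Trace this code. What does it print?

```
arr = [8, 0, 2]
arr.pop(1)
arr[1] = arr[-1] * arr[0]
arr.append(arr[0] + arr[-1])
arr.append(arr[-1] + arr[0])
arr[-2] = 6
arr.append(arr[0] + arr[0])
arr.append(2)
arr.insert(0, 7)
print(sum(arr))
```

pop(1) removes 0 → [8, 2]
arr[1] = arr[-1]*arr[0] = 2*8 = 16 → [8, 16]
append arr[0]+arr[-1] = 8+16 = 24 → [8, 16, 24]
append arr[-1]+arr[0] = 24+8 = 32 → [8, 16, 24, 32]
arr[-2] = 6 → [8, 16, 6, 32]
append arr[0]+arr[0] = 8+8 = 16 → [8, 16, 6, 32, 16]
append 2 → [8, 16, 6, 32, 16, 2]
insert 7 at 0 → [7, 8, 16, 6, 32, 16, 2]
sum = 87

87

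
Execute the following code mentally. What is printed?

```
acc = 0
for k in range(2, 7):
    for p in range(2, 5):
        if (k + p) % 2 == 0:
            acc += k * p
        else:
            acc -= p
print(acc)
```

75

k=2,p=2: even sum, acc = 0+4 = 4
k=2,p=3: odd sum, acc = 4-3 = 1
k=2,p=4: even sum, acc = 1+8 = 9
k=3,p=2: odd sum, acc = 9-2 = 7
k=3,p=3: even sum, acc = 7+9 = 16
k=3,p=4: odd sum, acc = 16-4 = 12
k=4,p=2: even sum, acc = 12+8 = 20
k=4,p=3: odd sum, acc = 20-3 = 17
k=4,p=4: even sum, acc = 17+16 = 33
k=5,p=2: odd sum, acc = 33-2 = 31
k=5,p=3: even sum, acc = 31+15 = 46
k=5,p=4: odd sum, acc = 46-4 = 42
k=6,p=2: even sum, acc = 42+12 = 54
k=6,p=3: odd sum, acc = 54-3 = 51
k=6,p=4: even sum, acc = 51+24 = 75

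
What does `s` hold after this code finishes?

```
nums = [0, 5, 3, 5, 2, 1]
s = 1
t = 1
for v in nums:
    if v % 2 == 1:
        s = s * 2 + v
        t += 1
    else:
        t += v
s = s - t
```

v=0: not odd; t=1
v=5: odd, s = 1*2+5 = 7; t=2
v=3: odd, s = 7*2+3 = 17; t=3
v=5: odd, s = 17*2+5 = 39; t=4
v=2: not odd; t=6
v=1: odd, s = 39*2+1 = 79; t=7
s-t = 79-7 = 72

72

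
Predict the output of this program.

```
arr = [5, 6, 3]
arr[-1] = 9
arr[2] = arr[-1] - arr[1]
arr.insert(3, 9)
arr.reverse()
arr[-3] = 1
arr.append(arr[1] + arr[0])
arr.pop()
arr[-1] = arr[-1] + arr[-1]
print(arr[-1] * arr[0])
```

90

arr[-1] = 9 → [5, 6, 9]
arr[2] = arr[-1]-arr[1] = 9-6 = 3 → [5, 6, 3]
insert 9 at 3 → [5, 6, 3, 9]
reverse → [9, 3, 6, 5]
arr[-3] = 1 → [9, 1, 6, 5]
append arr[1]+arr[0] = 1+9 = 10 → [9, 1, 6, 5, 10]
pop() removes 10 → [9, 1, 6, 5]
arr[-1] = arr[-1]+arr[-1] = 5+5 = 10 → [9, 1, 6, 10]
arr[-1]*arr[0] = 10*9 = 90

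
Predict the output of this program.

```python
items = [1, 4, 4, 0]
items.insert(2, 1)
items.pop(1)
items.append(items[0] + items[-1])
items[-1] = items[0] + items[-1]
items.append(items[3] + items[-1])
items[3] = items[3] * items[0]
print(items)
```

insert 1 at 2 → [1, 4, 1, 4, 0]
pop(1) removes 4 → [1, 1, 4, 0]
append items[0]+items[-1] = 1+0 = 1 → [1, 1, 4, 0, 1]
items[-1] = items[0]+items[-1] = 1+1 = 2 → [1, 1, 4, 0, 2]
append items[3]+items[-1] = 0+2 = 2 → [1, 1, 4, 0, 2, 2]
items[3] = items[3]*items[0] = 0*1 = 0 → [1, 1, 4, 0, 2, 2]

[1, 1, 4, 0, 2, 2]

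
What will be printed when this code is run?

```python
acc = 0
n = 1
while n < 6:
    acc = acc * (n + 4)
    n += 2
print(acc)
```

0

n=1: acc = 0*5 = 0
n=3: acc = 0*7 = 0
n=5: acc = 0*9 = 0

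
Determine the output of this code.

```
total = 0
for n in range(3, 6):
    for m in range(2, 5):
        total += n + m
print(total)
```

n=3,m=2: total = 0+5 = 5
n=3,m=3: total = 5+6 = 11
n=3,m=4: total = 11+7 = 18
n=4,m=2: total = 18+6 = 24
n=4,m=3: total = 24+7 = 31
n=4,m=4: total = 31+8 = 39
n=5,m=2: total = 39+7 = 46
n=5,m=3: total = 46+8 = 54
n=5,m=4: total = 54+9 = 63

63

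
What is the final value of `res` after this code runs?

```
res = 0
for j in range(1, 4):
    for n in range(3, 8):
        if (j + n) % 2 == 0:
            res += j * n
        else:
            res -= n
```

j=1,n=3: even sum, res = 0+3 = 3
j=1,n=4: odd sum, res = 3-4 = -1
j=1,n=5: even sum, res = (-1)+5 = 4
j=1,n=6: odd sum, res = 4-6 = -2
j=1,n=7: even sum, res = (-2)+7 = 5
j=2,n=3: odd sum, res = 5-3 = 2
j=2,n=4: even sum, res = 2+8 = 10
j=2,n=5: odd sum, res = 10-5 = 5
j=2,n=6: even sum, res = 5+12 = 17
j=2,n=7: odd sum, res = 17-7 = 10
j=3,n=3: even sum, res = 10+9 = 19
j=3,n=4: odd sum, res = 19-4 = 15
j=3,n=5: even sum, res = 15+15 = 30
j=3,n=6: odd sum, res = 30-6 = 24
j=3,n=7: even sum, res = 24+21 = 45

45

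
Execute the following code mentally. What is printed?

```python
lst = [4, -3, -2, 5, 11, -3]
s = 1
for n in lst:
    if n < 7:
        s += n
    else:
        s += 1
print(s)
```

n=4: <7, s = 1+4 = 5
n=-3: <7, s = 5+(-3) = 2
n=-2: <7, s = 2+(-2) = 0
n=5: <7, s = 0+5 = 5
n=11: not <7, s = 5+1 = 6
n=-3: <7, s = 6+(-3) = 3

3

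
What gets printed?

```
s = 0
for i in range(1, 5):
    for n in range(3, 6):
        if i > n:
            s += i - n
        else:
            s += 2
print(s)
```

i=1,n=3: not 1>3, s = 0+2 = 2
i=1,n=4: not 1>4, s = 2+2 = 4
i=1,n=5: not 1>5, s = 4+2 = 6
i=2,n=3: not 2>3, s = 6+2 = 8
i=2,n=4: not 2>4, s = 8+2 = 10
i=2,n=5: not 2>5, s = 10+2 = 12
i=3,n=3: not 3>3, s = 12+2 = 14
i=3,n=4: not 3>4, s = 14+2 = 16
i=3,n=5: not 3>5, s = 16+2 = 18
i=4,n=3: 4>3, s = 18+1 = 19
i=4,n=4: not 4>4, s = 19+2 = 21
i=4,n=5: not 4>5, s = 21+2 = 23

23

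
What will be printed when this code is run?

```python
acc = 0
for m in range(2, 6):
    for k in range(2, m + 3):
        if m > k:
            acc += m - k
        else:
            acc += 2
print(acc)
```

34

m=2,k=2: not 2>2, acc = 0+2 = 2
m=2,k=3: not 2>3, acc = 2+2 = 4
m=2,k=4: not 2>4, acc = 4+2 = 6
m=3,k=2: 3>2, acc = 6+1 = 7
m=3,k=3: not 3>3, acc = 7+2 = 9
m=3,k=4: not 3>4, acc = 9+2 = 11
m=3,k=5: not 3>5, acc = 11+2 = 13
m=4,k=2: 4>2, acc = 13+2 = 15
m=4,k=3: 4>3, acc = 15+1 = 16
m=4,k=4: not 4>4, acc = 16+2 = 18
m=4,k=5: not 4>5, acc = 18+2 = 20
m=4,k=6: not 4>6, acc = 20+2 = 22
m=5,k=2: 5>2, acc = 22+3 = 25
m=5,k=3: 5>3, acc = 25+2 = 27
m=5,k=4: 5>4, acc = 27+1 = 28
m=5,k=5: not 5>5, acc = 28+2 = 30
m=5,k=6: not 5>6, acc = 30+2 = 32
m=5,k=7: not 5>7, acc = 32+2 = 34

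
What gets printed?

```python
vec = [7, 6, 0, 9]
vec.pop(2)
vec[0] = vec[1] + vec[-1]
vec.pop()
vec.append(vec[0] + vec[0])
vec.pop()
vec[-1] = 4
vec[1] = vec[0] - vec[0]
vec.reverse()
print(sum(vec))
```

15

pop(2) removes 0 → [7, 6, 9]
vec[0] = vec[1]+vec[-1] = 6+9 = 15 → [15, 6, 9]
pop() removes 9 → [15, 6]
append vec[0]+vec[0] = 15+15 = 30 → [15, 6, 30]
pop() removes 30 → [15, 6]
vec[-1] = 4 → [15, 4]
vec[1] = vec[0]-vec[0] = 15-15 = 0 → [15, 0]
reverse → [0, 15]
sum = 15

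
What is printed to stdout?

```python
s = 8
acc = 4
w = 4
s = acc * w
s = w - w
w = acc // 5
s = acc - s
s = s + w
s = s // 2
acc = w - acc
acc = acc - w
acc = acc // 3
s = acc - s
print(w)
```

0

s = 4*4 = 16
s = 4-4 = 0
w = 4//5 = 0
s = 4-0 = 4
s = 4+0 = 4
s = 4//2 = 2
acc = 0-4 = -4
acc = (-4)-0 = -4
acc = (-4)//3 = -2
s = (-2)-2 = -4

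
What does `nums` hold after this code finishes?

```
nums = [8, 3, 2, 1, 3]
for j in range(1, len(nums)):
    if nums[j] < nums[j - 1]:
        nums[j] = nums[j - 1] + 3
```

j=1: 3<8, nums[1] = 8+3 = 11 → [8, 11, 2, 1, 3]
j=2: 2<11, nums[2] = 11+3 = 14 → [8, 11, 14, 1, 3]
j=3: 1<14, nums[3] = 14+3 = 17 → [8, 11, 14, 17, 3]
j=4: 3<17, nums[4] = 17+3 = 20 → [8, 11, 14, 17, 20]

[8, 11, 14, 17, 20]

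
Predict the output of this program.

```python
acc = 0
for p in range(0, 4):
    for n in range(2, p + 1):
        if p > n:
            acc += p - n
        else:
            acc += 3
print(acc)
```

7

p=2,n=2: not 2>2, acc = 0+3 = 3
p=3,n=2: 3>2, acc = 3+1 = 4
p=3,n=3: not 3>3, acc = 4+3 = 7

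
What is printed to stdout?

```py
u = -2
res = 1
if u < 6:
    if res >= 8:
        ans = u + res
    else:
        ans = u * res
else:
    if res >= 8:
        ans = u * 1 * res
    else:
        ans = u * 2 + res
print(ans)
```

-2

u=-2, res=1
u < 6 is True; res >= 8 is False
→ ans = u * res = -2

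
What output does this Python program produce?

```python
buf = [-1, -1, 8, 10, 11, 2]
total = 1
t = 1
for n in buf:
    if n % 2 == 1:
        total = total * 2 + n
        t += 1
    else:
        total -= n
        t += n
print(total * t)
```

-600

n=-1: odd, total = 1*2+(-1) = 1; t=2
n=-1: odd, total = 1*2+(-1) = 1; t=3
n=8: not odd, total = 1-8 = -7; t=11
n=10: not odd, total = (-7)-10 = -17; t=21
n=11: odd, total = (-17)*2+11 = -23; t=22
n=2: not odd, total = (-23)-2 = -25; t=24
total*t = (-25)*24 = -600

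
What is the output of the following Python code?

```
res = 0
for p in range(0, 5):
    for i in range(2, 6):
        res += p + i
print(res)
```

110

p=0,i=2: res = 0+2 = 2
p=0,i=3: res = 2+3 = 5
p=0,i=4: res = 5+4 = 9
p=0,i=5: res = 9+5 = 14
p=1,i=2: res = 14+3 = 17
p=1,i=3: res = 17+4 = 21
p=1,i=4: res = 21+5 = 26
p=1,i=5: res = 26+6 = 32
p=2,i=2: res = 32+4 = 36
p=2,i=3: res = 36+5 = 41
p=2,i=4: res = 41+6 = 47
p=2,i=5: res = 47+7 = 54
p=3,i=2: res = 54+5 = 59
p=3,i=3: res = 59+6 = 65
p=3,i=4: res = 65+7 = 72
p=3,i=5: res = 72+8 = 80
p=4,i=2: res = 80+6 = 86
p=4,i=3: res = 86+7 = 93
p=4,i=4: res = 93+8 = 101
p=4,i=5: res = 101+9 = 110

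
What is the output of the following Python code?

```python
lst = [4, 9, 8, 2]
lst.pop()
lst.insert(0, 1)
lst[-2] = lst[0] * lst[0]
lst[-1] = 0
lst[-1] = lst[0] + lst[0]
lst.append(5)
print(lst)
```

[1, 4, 1, 2, 5]

pop() removes 2 → [4, 9, 8]
insert 1 at 0 → [1, 4, 9, 8]
lst[-2] = lst[0]*lst[0] = 1*1 = 1 → [1, 4, 1, 8]
lst[-1] = 0 → [1, 4, 1, 0]
lst[-1] = lst[0]+lst[0] = 1+1 = 2 → [1, 4, 1, 2]
append 5 → [1, 4, 1, 2, 5]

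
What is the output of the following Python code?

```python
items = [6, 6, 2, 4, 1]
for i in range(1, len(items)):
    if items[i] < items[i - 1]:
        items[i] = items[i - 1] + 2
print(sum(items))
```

i=1: 6>=6, unchanged → [6, 6, 2, 4, 1]
i=2: 2<6, items[2] = 6+2 = 8 → [6, 6, 8, 4, 1]
i=3: 4<8, items[3] = 8+2 = 10 → [6, 6, 8, 10, 1]
i=4: 1<10, items[4] = 10+2 = 12 → [6, 6, 8, 10, 12]
sum = 42

42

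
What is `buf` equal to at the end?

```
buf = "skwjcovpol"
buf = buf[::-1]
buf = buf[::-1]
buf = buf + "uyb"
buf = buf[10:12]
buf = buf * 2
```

reverse → 'lopvocjwks'
reverse → 'skwjcovpol'
+ 'uyb' → 'skwjcovpoluyb'
slice [10:12] → 'uy'
repeat ×2 → 'uyuy'

'uyuy'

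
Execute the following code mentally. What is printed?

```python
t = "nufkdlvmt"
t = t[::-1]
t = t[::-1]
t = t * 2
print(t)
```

nufkdlvmtnufkdlvmt

reverse → 'tmvldkfun'
reverse → 'nufkdlvmt'
repeat ×2 → 'nufkdlvmtnufkdlvmt'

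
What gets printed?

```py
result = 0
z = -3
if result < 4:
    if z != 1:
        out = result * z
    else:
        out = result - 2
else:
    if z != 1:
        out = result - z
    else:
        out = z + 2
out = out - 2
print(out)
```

result=0, z=-3
result < 4 is True; z != 1 is True
→ out = result * z = 0
out = 0-2 = -2

-2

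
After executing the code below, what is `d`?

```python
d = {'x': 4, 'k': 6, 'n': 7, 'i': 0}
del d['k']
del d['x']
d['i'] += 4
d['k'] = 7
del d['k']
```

del 'k' → {'x': 4, 'n': 7, 'i': 0}
del 'x' → {'n': 7, 'i': 0}
d['i'] = 0+4 = 4 → {'n': 7, 'i': 4}
d['k'] = 7 → {'n': 7, 'i': 4, 'k': 7}
del 'k' → {'n': 7, 'i': 4}

{'n': 7, 'i': 4}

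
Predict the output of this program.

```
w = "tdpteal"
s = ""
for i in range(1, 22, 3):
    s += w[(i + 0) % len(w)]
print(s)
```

dettlpa

i=1: add w[1]='d' → 'd'
i=4: add w[4]='e' → 'de'
i=7: add w[0]='t' → 'det'
i=10: add w[3]='t' → 'dett'
i=13: add w[6]='l' → 'dettl'
i=16: add w[2]='p' → 'dettlp'
i=19: add w[5]='a' → 'dettlpa'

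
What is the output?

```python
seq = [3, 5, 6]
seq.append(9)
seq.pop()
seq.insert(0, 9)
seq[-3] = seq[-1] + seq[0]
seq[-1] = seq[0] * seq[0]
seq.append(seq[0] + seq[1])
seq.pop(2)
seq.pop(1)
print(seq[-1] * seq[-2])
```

append 9 → [3, 5, 6, 9]
pop() removes 9 → [3, 5, 6]
insert 9 at 0 → [9, 3, 5, 6]
seq[-3] = seq[-1]+seq[0] = 6+9 = 15 → [9, 15, 5, 6]
seq[-1] = seq[0]*seq[0] = 9*9 = 81 → [9, 15, 5, 81]
append seq[0]+seq[1] = 9+15 = 24 → [9, 15, 5, 81, 24]
pop(2) removes 5 → [9, 15, 81, 24]
pop(1) removes 15 → [9, 81, 24]
seq[-1]*seq[-2] = 24*81 = 1944

1944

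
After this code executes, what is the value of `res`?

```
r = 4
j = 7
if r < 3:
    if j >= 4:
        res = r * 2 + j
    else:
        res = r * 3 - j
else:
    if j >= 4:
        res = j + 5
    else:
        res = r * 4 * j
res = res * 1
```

12

r=4, j=7
r < 3 is False; j >= 4 is True
→ res = j + 5 = 12
res = 12*1 = 12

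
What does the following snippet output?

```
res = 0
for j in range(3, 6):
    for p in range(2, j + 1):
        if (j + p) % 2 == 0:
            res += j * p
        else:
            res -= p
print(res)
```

j=3,p=2: odd sum, res = 0-2 = -2
j=3,p=3: even sum, res = (-2)+9 = 7
j=4,p=2: even sum, res = 7+8 = 15
j=4,p=3: odd sum, res = 15-3 = 12
j=4,p=4: even sum, res = 12+16 = 28
j=5,p=2: odd sum, res = 28-2 = 26
j=5,p=3: even sum, res = 26+15 = 41
j=5,p=4: odd sum, res = 41-4 = 37
j=5,p=5: even sum, res = 37+25 = 62

62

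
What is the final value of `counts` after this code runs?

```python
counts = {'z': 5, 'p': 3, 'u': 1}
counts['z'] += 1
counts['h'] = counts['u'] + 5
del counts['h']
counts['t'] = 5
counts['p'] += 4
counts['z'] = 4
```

counts['z'] = 5+1 = 6 → {'z': 6, 'p': 3, 'u': 1}
counts['h'] = counts['u']+5 = 6 → {'z': 6, 'p': 3, 'u': 1, 'h': 6}
del 'h' → {'z': 6, 'p': 3, 'u': 1}
counts['t'] = 5 → {'z': 6, 'p': 3, 'u': 1, 't': 5}
counts['p'] = 3+4 = 7 → {'z': 6, 'p': 7, 'u': 1, 't': 5}
counts['z'] = 4 → {'z': 4, 'p': 7, 'u': 1, 't': 5}

{'z': 4, 'p': 7, 'u': 1, 't': 5}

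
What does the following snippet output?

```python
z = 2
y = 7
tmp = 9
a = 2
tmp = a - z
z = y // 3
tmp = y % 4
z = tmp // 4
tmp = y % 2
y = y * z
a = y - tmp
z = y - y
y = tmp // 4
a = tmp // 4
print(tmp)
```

tmp = 2-2 = 0
z = 7//3 = 2
tmp = 7%4 = 3
z = 3//4 = 0
tmp = 7%2 = 1
y = 7*0 = 0
a = 0-1 = -1
z = 0-0 = 0
y = 1//4 = 0
a = 1//4 = 0

1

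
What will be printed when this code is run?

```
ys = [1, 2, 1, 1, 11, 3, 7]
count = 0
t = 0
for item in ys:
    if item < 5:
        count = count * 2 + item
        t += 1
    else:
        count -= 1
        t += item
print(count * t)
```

874

item=1: <5, count = 0*2+1 = 1; t=1
item=2: <5, count = 1*2+2 = 4; t=2
item=1: <5, count = 4*2+1 = 9; t=3
item=1: <5, count = 9*2+1 = 19; t=4
item=11: not <5, count = 19-1 = 18; t=15
item=3: <5, count = 18*2+3 = 39; t=16
item=7: not <5, count = 39-1 = 38; t=23
count*t = 38*23 = 874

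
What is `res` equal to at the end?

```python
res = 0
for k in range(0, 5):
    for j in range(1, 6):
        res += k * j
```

k=0,j=1: res = 0+0 = 0
k=0,j=2: res = 0+0 = 0
k=0,j=3: res = 0+0 = 0
k=0,j=4: res = 0+0 = 0
k=0,j=5: res = 0+0 = 0
k=1,j=1: res = 0+1 = 1
k=1,j=2: res = 1+2 = 3
k=1,j=3: res = 3+3 = 6
k=1,j=4: res = 6+4 = 10
k=1,j=5: res = 10+5 = 15
k=2,j=1: res = 15+2 = 17
k=2,j=2: res = 17+4 = 21
k=2,j=3: res = 21+6 = 27
k=2,j=4: res = 27+8 = 35
k=2,j=5: res = 35+10 = 45
k=3,j=1: res = 45+3 = 48
k=3,j=2: res = 48+6 = 54
k=3,j=3: res = 54+9 = 63
k=3,j=4: res = 63+12 = 75
k=3,j=5: res = 75+15 = 90
k=4,j=1: res = 90+4 = 94
k=4,j=2: res = 94+8 = 102
k=4,j=3: res = 102+12 = 114
k=4,j=4: res = 114+16 = 130
k=4,j=5: res = 130+20 = 150

150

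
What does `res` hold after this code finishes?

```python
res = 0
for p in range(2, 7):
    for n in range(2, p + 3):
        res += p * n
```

p=2,n=2: res = 0+4 = 4
p=2,n=3: res = 4+6 = 10
p=2,n=4: res = 10+8 = 18
p=3,n=2: res = 18+6 = 24
p=3,n=3: res = 24+9 = 33
p=3,n=4: res = 33+12 = 45
p=3,n=5: res = 45+15 = 60
p=4,n=2: res = 60+8 = 68
p=4,n=3: res = 68+12 = 80
p=4,n=4: res = 80+16 = 96
p=4,n=5: res = 96+20 = 116
p=4,n=6: res = 116+24 = 140
p=5,n=2: res = 140+10 = 150
p=5,n=3: res = 150+15 = 165
p=5,n=4: res = 165+20 = 185
p=5,n=5: res = 185+25 = 210
p=5,n=6: res = 210+30 = 240
p=5,n=7: res = 240+35 = 275
p=6,n=2: res = 275+12 = 287
p=6,n=3: res = 287+18 = 305
p=6,n=4: res = 305+24 = 329
p=6,n=5: res = 329+30 = 359
p=6,n=6: res = 359+36 = 395
p=6,n=7: res = 395+42 = 437
p=6,n=8: res = 437+48 = 485

485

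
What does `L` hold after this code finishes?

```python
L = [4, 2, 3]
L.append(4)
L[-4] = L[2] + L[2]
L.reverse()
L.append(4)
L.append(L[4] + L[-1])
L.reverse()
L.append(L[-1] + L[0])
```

[8, 4, 6, 2, 3, 4, 12]

append 4 → [4, 2, 3, 4]
L[-4] = L[2]+L[2] = 3+3 = 6 → [6, 2, 3, 4]
reverse → [4, 3, 2, 6]
append 4 → [4, 3, 2, 6, 4]
append L[4]+L[-1] = 4+4 = 8 → [4, 3, 2, 6, 4, 8]
reverse → [8, 4, 6, 2, 3, 4]
append L[-1]+L[0] = 4+8 = 12 → [8, 4, 6, 2, 3, 4, 12]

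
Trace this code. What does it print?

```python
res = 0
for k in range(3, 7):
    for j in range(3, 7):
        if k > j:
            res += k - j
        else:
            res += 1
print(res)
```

k=3,j=3: not 3>3, res = 0+1 = 1
k=3,j=4: not 3>4, res = 1+1 = 2
k=3,j=5: not 3>5, res = 2+1 = 3
k=3,j=6: not 3>6, res = 3+1 = 4
k=4,j=3: 4>3, res = 4+1 = 5
k=4,j=4: not 4>4, res = 5+1 = 6
k=4,j=5: not 4>5, res = 6+1 = 7
k=4,j=6: not 4>6, res = 7+1 = 8
k=5,j=3: 5>3, res = 8+2 = 10
k=5,j=4: 5>4, res = 10+1 = 11
k=5,j=5: not 5>5, res = 11+1 = 12
k=5,j=6: not 5>6, res = 12+1 = 13
k=6,j=3: 6>3, res = 13+3 = 16
k=6,j=4: 6>4, res = 16+2 = 18
k=6,j=5: 6>5, res = 18+1 = 19
k=6,j=6: not 6>6, res = 19+1 = 20

20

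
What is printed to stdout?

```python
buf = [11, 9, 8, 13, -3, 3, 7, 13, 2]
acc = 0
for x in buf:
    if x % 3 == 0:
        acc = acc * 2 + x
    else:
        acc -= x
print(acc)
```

x=11: not %3==0, acc = 0-11 = -11
x=9: %3==0, acc = (-11)*2+9 = -13
x=8: not %3==0, acc = (-13)-8 = -21
x=13: not %3==0, acc = (-21)-13 = -34
x=-3: %3==0, acc = (-34)*2+(-3) = -71
x=3: %3==0, acc = (-71)*2+3 = -139
x=7: not %3==0, acc = (-139)-7 = -146
x=13: not %3==0, acc = (-146)-13 = -159
x=2: not %3==0, acc = (-159)-2 = -161

-161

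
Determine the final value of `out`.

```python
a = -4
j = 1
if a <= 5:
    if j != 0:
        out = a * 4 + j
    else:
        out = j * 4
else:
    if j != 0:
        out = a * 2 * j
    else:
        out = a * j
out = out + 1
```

-14

a=-4, j=1
a <= 5 is True; j != 0 is True
→ out = a * 4 + j = -15
out = (-15)+1 = -14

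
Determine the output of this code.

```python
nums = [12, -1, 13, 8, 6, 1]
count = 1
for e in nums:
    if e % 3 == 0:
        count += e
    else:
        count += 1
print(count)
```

23

e=12: %3==0, count = 1+12 = 13
e=-1: not %3==0, count = 13+1 = 14
e=13: not %3==0, count = 14+1 = 15
e=8: not %3==0, count = 15+1 = 16
e=6: %3==0, count = 16+6 = 22
e=1: not %3==0, count = 22+1 = 23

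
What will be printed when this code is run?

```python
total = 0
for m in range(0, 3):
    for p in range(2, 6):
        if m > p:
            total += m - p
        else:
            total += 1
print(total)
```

m=0,p=2: not 0>2, total = 0+1 = 1
m=0,p=3: not 0>3, total = 1+1 = 2
m=0,p=4: not 0>4, total = 2+1 = 3
m=0,p=5: not 0>5, total = 3+1 = 4
m=1,p=2: not 1>2, total = 4+1 = 5
m=1,p=3: not 1>3, total = 5+1 = 6
m=1,p=4: not 1>4, total = 6+1 = 7
m=1,p=5: not 1>5, total = 7+1 = 8
m=2,p=2: not 2>2, total = 8+1 = 9
m=2,p=3: not 2>3, total = 9+1 = 10
m=2,p=4: not 2>4, total = 10+1 = 11
m=2,p=5: not 2>5, total = 11+1 = 12

12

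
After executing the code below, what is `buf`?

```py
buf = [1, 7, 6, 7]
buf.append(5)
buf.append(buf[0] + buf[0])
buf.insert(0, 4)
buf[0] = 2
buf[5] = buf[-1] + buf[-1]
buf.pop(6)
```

append 5 → [1, 7, 6, 7, 5]
append buf[0]+buf[0] = 1+1 = 2 → [1, 7, 6, 7, 5, 2]
insert 4 at 0 → [4, 1, 7, 6, 7, 5, 2]
buf[0] = 2 → [2, 1, 7, 6, 7, 5, 2]
buf[5] = buf[-1]+buf[-1] = 2+2 = 4 → [2, 1, 7, 6, 7, 4, 2]
pop(6) removes 2 → [2, 1, 7, 6, 7, 4]

[2, 1, 7, 6, 7, 4]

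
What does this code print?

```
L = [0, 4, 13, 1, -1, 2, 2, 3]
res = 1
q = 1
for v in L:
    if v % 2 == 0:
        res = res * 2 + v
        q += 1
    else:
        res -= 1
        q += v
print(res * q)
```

525

v=0: even, res = 1*2+0 = 2; q=2
v=4: even, res = 2*2+4 = 8; q=3
v=13: not even, res = 8-1 = 7; q=16
v=1: not even, res = 7-1 = 6; q=17
v=-1: not even, res = 6-1 = 5; q=16
v=2: even, res = 5*2+2 = 12; q=17
v=2: even, res = 12*2+2 = 26; q=18
v=3: not even, res = 26-1 = 25; q=21
res*q = 25*21 = 525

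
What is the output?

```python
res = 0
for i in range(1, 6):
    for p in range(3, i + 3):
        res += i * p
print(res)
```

i=1,p=3: res = 0+3 = 3
i=2,p=3: res = 3+6 = 9
i=2,p=4: res = 9+8 = 17
i=3,p=3: res = 17+9 = 26
i=3,p=4: res = 26+12 = 38
i=3,p=5: res = 38+15 = 53
i=4,p=3: res = 53+12 = 65
i=4,p=4: res = 65+16 = 81
i=4,p=5: res = 81+20 = 101
i=4,p=6: res = 101+24 = 125
i=5,p=3: res = 125+15 = 140
i=5,p=4: res = 140+20 = 160
i=5,p=5: res = 160+25 = 185
i=5,p=6: res = 185+30 = 215
i=5,p=7: res = 215+35 = 250

250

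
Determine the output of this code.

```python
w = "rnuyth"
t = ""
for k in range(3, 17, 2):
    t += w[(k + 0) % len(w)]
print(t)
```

k=3: add w[3]='y' → 'y'
k=5: add w[5]='h' → 'yh'
k=7: add w[1]='n' → 'yhn'
k=9: add w[3]='y' → 'yhny'
k=11: add w[5]='h' → 'yhnyh'
k=13: add w[1]='n' → 'yhnyhn'
k=15: add w[3]='y' → 'yhnyhny'

yhnyhny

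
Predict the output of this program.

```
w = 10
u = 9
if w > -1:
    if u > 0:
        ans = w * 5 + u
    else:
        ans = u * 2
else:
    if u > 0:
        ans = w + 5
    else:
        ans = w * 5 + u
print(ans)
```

59

w=10, u=9
w > -1 is True; u > 0 is True
→ ans = w * 5 + u = 59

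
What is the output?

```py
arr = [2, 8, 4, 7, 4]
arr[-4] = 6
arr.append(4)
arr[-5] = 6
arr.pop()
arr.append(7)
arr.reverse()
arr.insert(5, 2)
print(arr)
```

[7, 4, 7, 4, 6, 2, 2]

arr[-4] = 6 → [2, 6, 4, 7, 4]
append 4 → [2, 6, 4, 7, 4, 4]
arr[-5] = 6 → [2, 6, 4, 7, 4, 4]
pop() removes 4 → [2, 6, 4, 7, 4]
append 7 → [2, 6, 4, 7, 4, 7]
reverse → [7, 4, 7, 4, 6, 2]
insert 2 at 5 → [7, 4, 7, 4, 6, 2, 2]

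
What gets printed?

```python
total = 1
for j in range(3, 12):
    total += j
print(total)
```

64

j=3: total = 1+3 = 4
j=4: total = 4+4 = 8
j=5: total = 8+5 = 13
j=6: total = 13+6 = 19
j=7: total = 19+7 = 26
j=8: total = 26+8 = 34
j=9: total = 34+9 = 43
j=10: total = 43+10 = 53
j=11: total = 53+11 = 64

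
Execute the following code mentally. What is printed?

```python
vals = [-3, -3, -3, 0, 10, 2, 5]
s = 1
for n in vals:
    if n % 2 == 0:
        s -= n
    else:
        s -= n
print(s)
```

n=-3: not even, s = 1-(-3) = 4
n=-3: not even, s = 4-(-3) = 7
n=-3: not even, s = 7-(-3) = 10
n=0: even, s = 10-0 = 10
n=10: even, s = 10-10 = 0
n=2: even, s = 0-2 = -2
n=5: not even, s = (-2)-5 = -7

-7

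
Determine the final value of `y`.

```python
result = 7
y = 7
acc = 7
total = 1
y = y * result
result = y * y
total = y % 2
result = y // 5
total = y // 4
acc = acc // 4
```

y = 7*7 = 49
result = 49*49 = 2401
total = 49%2 = 1
result = 49//5 = 9
total = 49//4 = 12
acc = 7//4 = 1

49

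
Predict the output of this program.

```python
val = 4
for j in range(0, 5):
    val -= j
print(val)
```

-6

j=0: val = 4-0 = 4
j=1: val = 4-1 = 3
j=2: val = 3-2 = 1
j=3: val = 1-3 = -2
j=4: val = (-2)-4 = -6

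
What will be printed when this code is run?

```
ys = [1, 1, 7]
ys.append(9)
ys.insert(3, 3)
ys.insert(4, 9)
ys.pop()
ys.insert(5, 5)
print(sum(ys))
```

append 9 → [1, 1, 7, 9]
insert 3 at 3 → [1, 1, 7, 3, 9]
insert 9 at 4 → [1, 1, 7, 3, 9, 9]
pop() removes 9 → [1, 1, 7, 3, 9]
insert 5 at 5 → [1, 1, 7, 3, 9, 5]
sum = 26

26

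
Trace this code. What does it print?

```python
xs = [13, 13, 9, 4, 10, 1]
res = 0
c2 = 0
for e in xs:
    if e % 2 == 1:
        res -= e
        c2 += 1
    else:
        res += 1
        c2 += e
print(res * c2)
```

-612

e=13: odd, res = 0-13 = -13; c2=1
e=13: odd, res = (-13)-13 = -26; c2=2
e=9: odd, res = (-26)-9 = -35; c2=3
e=4: not odd, res = (-35)+1 = -34; c2=7
e=10: not odd, res = (-34)+1 = -33; c2=17
e=1: odd, res = (-33)-1 = -34; c2=18
res*c2 = (-34)*18 = -612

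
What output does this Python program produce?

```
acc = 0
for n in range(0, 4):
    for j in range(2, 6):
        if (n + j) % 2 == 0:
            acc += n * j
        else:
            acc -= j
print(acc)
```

16

n=0,j=2: even sum, acc = 0+0 = 0
n=0,j=3: odd sum, acc = 0-3 = -3
n=0,j=4: even sum, acc = (-3)+0 = -3
n=0,j=5: odd sum, acc = (-3)-5 = -8
n=1,j=2: odd sum, acc = (-8)-2 = -10
n=1,j=3: even sum, acc = (-10)+3 = -7
n=1,j=4: odd sum, acc = (-7)-4 = -11
n=1,j=5: even sum, acc = (-11)+5 = -6
n=2,j=2: even sum, acc = (-6)+4 = -2
n=2,j=3: odd sum, acc = (-2)-3 = -5
n=2,j=4: even sum, acc = (-5)+8 = 3
n=2,j=5: odd sum, acc = 3-5 = -2
n=3,j=2: odd sum, acc = (-2)-2 = -4
n=3,j=3: even sum, acc = (-4)+9 = 5
n=3,j=4: odd sum, acc = 5-4 = 1
n=3,j=5: even sum, acc = 1+15 = 16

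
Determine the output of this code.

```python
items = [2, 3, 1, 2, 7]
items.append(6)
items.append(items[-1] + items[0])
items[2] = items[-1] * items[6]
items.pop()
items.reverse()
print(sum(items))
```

append 6 → [2, 3, 1, 2, 7, 6]
append items[-1]+items[0] = 6+2 = 8 → [2, 3, 1, 2, 7, 6, 8]
items[2] = items[-1]*items[6] = 8*8 = 64 → [2, 3, 64, 2, 7, 6, 8]
pop() removes 8 → [2, 3, 64, 2, 7, 6]
reverse → [6, 7, 2, 64, 3, 2]
sum = 84

84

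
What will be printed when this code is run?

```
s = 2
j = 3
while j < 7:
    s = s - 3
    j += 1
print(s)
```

j=3: s = 2-3 = -1
j=4: s = (-1)-3 = -4
j=5: s = (-4)-3 = -7
j=6: s = (-7)-3 = -10

-10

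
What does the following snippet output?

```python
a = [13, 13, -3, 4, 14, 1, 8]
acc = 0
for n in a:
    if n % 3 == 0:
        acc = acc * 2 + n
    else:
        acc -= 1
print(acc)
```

-11

n=13: not %3==0, acc = 0-1 = -1
n=13: not %3==0, acc = (-1)-1 = -2
n=-3: %3==0, acc = (-2)*2+(-3) = -7
n=4: not %3==0, acc = (-7)-1 = -8
n=14: not %3==0, acc = (-8)-1 = -9
n=1: not %3==0, acc = (-9)-1 = -10
n=8: not %3==0, acc = (-10)-1 = -11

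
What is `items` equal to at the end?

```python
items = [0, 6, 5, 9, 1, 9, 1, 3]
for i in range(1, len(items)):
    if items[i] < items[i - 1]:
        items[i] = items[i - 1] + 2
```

i=1: 6>=0, unchanged → [0, 6, 5, 9, 1, 9, 1, 3]
i=2: 5<6, items[2] = 6+2 = 8 → [0, 6, 8, 9, 1, 9, 1, 3]
i=3: 9>=8, unchanged → [0, 6, 8, 9, 1, 9, 1, 3]
i=4: 1<9, items[4] = 9+2 = 11 → [0, 6, 8, 9, 11, 9, 1, 3]
i=5: 9<11, items[5] = 11+2 = 13 → [0, 6, 8, 9, 11, 13, 1, 3]
i=6: 1<13, items[6] = 13+2 = 15 → [0, 6, 8, 9, 11, 13, 15, 3]
i=7: 3<15, items[7] = 15+2 = 17 → [0, 6, 8, 9, 11, 13, 15, 17]

[0, 6, 8, 9, 11, 13, 15, 17]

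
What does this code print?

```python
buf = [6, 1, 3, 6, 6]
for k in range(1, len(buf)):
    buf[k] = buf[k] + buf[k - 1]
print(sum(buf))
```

k=1: buf[1] = 1+6 = 7 → [6, 7, 3, 6, 6]
k=2: buf[2] = 3+7 = 10 → [6, 7, 10, 6, 6]
k=3: buf[3] = 6+10 = 16 → [6, 7, 10, 16, 6]
k=4: buf[4] = 6+16 = 22 → [6, 7, 10, 16, 22]
sum = 61

61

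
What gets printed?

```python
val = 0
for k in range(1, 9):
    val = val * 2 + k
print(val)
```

502

k=1: val = 0*2+1 = 1
k=2: val = 1*2+2 = 4
k=3: val = 4*2+3 = 11
k=4: val = 11*2+4 = 26
k=5: val = 26*2+5 = 57
k=6: val = 57*2+6 = 120
k=7: val = 120*2+7 = 247
k=8: val = 247*2+8 = 502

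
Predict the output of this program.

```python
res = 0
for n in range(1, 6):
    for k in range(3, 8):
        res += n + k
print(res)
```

200

n=1,k=3: res = 0+4 = 4
n=1,k=4: res = 4+5 = 9
n=1,k=5: res = 9+6 = 15
n=1,k=6: res = 15+7 = 22
n=1,k=7: res = 22+8 = 30
n=2,k=3: res = 30+5 = 35
n=2,k=4: res = 35+6 = 41
n=2,k=5: res = 41+7 = 48
n=2,k=6: res = 48+8 = 56
n=2,k=7: res = 56+9 = 65
n=3,k=3: res = 65+6 = 71
n=3,k=4: res = 71+7 = 78
n=3,k=5: res = 78+8 = 86
n=3,k=6: res = 86+9 = 95
n=3,k=7: res = 95+10 = 105
n=4,k=3: res = 105+7 = 112
n=4,k=4: res = 112+8 = 120
n=4,k=5: res = 120+9 = 129
n=4,k=6: res = 129+10 = 139
n=4,k=7: res = 139+11 = 150
n=5,k=3: res = 150+8 = 158
n=5,k=4: res = 158+9 = 167
n=5,k=5: res = 167+10 = 177
n=5,k=6: res = 177+11 = 188
n=5,k=7: res = 188+12 = 200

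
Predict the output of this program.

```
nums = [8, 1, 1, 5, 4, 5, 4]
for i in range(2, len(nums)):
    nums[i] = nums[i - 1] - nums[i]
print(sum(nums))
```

i=2: nums[2] = 1-1 = 0 → [8, 1, 0, 5, 4, 5, 4]
i=3: nums[3] = 0-5 = -5 → [8, 1, 0, -5, 4, 5, 4]
i=4: nums[4] = (-5)-4 = -9 → [8, 1, 0, -5, -9, 5, 4]
i=5: nums[5] = (-9)-5 = -14 → [8, 1, 0, -5, -9, -14, 4]
i=6: nums[6] = (-14)-4 = -18 → [8, 1, 0, -5, -9, -14, -18]
sum = -37

-37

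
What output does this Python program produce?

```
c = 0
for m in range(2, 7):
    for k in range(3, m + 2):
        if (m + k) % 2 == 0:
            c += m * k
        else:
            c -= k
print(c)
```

85

m=2,k=3: odd sum, c = 0-3 = -3
m=3,k=3: even sum, c = (-3)+9 = 6
m=3,k=4: odd sum, c = 6-4 = 2
m=4,k=3: odd sum, c = 2-3 = -1
m=4,k=4: even sum, c = (-1)+16 = 15
m=4,k=5: odd sum, c = 15-5 = 10
m=5,k=3: even sum, c = 10+15 = 25
m=5,k=4: odd sum, c = 25-4 = 21
m=5,k=5: even sum, c = 21+25 = 46
m=5,k=6: odd sum, c = 46-6 = 40
m=6,k=3: odd sum, c = 40-3 = 37
m=6,k=4: even sum, c = 37+24 = 61
m=6,k=5: odd sum, c = 61-5 = 56
m=6,k=6: even sum, c = 56+36 = 92
m=6,k=7: odd sum, c = 92-7 = 85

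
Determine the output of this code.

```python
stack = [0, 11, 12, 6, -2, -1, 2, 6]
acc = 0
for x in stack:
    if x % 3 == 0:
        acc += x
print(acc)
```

x=0: %3==0, acc = 0+0 = 0
x=11: not %3==0
x=12: %3==0, acc = 0+12 = 12
x=6: %3==0, acc = 12+6 = 18
x=-2: not %3==0
x=-1: not %3==0
x=2: not %3==0
x=6: %3==0, acc = 18+6 = 24

24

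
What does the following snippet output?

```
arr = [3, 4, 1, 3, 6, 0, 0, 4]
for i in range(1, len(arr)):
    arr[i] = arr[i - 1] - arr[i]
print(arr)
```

[3, -1, -2, -5, -11, -11, -11, -15]

i=1: arr[1] = 3-4 = -1 → [3, -1, 1, 3, 6, 0, 0, 4]
i=2: arr[2] = (-1)-1 = -2 → [3, -1, -2, 3, 6, 0, 0, 4]
i=3: arr[3] = (-2)-3 = -5 → [3, -1, -2, -5, 6, 0, 0, 4]
i=4: arr[4] = (-5)-6 = -11 → [3, -1, -2, -5, -11, 0, 0, 4]
i=5: arr[5] = (-11)-0 = -11 → [3, -1, -2, -5, -11, -11, 0, 4]
i=6: arr[6] = (-11)-0 = -11 → [3, -1, -2, -5, -11, -11, -11, 4]
i=7: arr[7] = (-11)-4 = -15 → [3, -1, -2, -5, -11, -11, -11, -15]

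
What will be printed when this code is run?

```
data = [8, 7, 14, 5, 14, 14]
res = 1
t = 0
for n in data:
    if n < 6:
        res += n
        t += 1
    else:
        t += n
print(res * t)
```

n=8: not <6; t=8
n=7: not <6; t=15
n=14: not <6; t=29
n=5: <6, res = 1+5 = 6; t=30
n=14: not <6; t=44
n=14: not <6; t=58
res*t = 6*58 = 348

348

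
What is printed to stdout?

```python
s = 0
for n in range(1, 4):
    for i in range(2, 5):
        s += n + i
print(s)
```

45

n=1,i=2: s = 0+3 = 3
n=1,i=3: s = 3+4 = 7
n=1,i=4: s = 7+5 = 12
n=2,i=2: s = 12+4 = 16
n=2,i=3: s = 16+5 = 21
n=2,i=4: s = 21+6 = 27
n=3,i=2: s = 27+5 = 32
n=3,i=3: s = 32+6 = 38
n=3,i=4: s = 38+7 = 45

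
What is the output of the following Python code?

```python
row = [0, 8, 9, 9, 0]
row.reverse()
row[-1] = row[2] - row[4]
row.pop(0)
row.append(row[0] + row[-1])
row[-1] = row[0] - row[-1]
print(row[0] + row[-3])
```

17

reverse → [0, 9, 9, 8, 0]
row[-1] = row[2]-row[4] = 9-0 = 9 → [0, 9, 9, 8, 9]
pop(0) removes 0 → [9, 9, 8, 9]
append row[0]+row[-1] = 9+9 = 18 → [9, 9, 8, 9, 18]
row[-1] = row[0]-row[-1] = 9-18 = -9 → [9, 9, 8, 9, -9]
row[0]+row[-3] = 9+8 = 17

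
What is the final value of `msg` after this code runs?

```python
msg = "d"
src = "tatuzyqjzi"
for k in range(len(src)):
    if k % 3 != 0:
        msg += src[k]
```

k=0: skip
k=1: add 'a' → 'da'
k=2: add 't' → 'dat'
k=3: skip
k=4: add 'z' → 'datz'
k=5: add 'y' → 'datzy'
k=6: skip
k=7: add 'j' → 'datzyj'
k=8: add 'z' → 'datzyjz'
k=9: skip

'datzyjz'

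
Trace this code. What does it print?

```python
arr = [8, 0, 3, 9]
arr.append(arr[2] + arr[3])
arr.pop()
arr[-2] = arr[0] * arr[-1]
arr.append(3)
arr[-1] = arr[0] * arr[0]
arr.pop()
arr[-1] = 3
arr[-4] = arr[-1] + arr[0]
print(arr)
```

[11, 0, 72, 3]

append arr[2]+arr[3] = 3+9 = 12 → [8, 0, 3, 9, 12]
pop() removes 12 → [8, 0, 3, 9]
arr[-2] = arr[0]*arr[-1] = 8*9 = 72 → [8, 0, 72, 9]
append 3 → [8, 0, 72, 9, 3]
arr[-1] = arr[0]*arr[0] = 8*8 = 64 → [8, 0, 72, 9, 64]
pop() removes 64 → [8, 0, 72, 9]
arr[-1] = 3 → [8, 0, 72, 3]
arr[-4] = arr[-1]+arr[0] = 3+8 = 11 → [11, 0, 72, 3]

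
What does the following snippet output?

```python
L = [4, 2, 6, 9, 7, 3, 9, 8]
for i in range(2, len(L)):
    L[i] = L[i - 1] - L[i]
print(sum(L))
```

i=2: L[2] = 2-6 = -4 → [4, 2, -4, 9, 7, 3, 9, 8]
i=3: L[3] = (-4)-9 = -13 → [4, 2, -4, -13, 7, 3, 9, 8]
i=4: L[4] = (-13)-7 = -20 → [4, 2, -4, -13, -20, 3, 9, 8]
i=5: L[5] = (-20)-3 = -23 → [4, 2, -4, -13, -20, -23, 9, 8]
i=6: L[6] = (-23)-9 = -32 → [4, 2, -4, -13, -20, -23, -32, 8]
i=7: L[7] = (-32)-8 = -40 → [4, 2, -4, -13, -20, -23, -32, -40]
sum = -126

-126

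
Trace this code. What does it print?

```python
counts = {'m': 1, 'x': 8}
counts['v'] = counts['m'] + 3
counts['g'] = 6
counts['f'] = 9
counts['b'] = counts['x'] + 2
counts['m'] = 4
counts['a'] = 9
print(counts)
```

counts['v'] = counts['m']+3 = 4 → {'m': 1, 'x': 8, 'v': 4}
counts['g'] = 6 → {'m': 1, 'x': 8, 'v': 4, 'g': 6}
counts['f'] = 9 → {'m': 1, 'x': 8, 'v': 4, 'g': 6, 'f': 9}
counts['b'] = counts['x']+2 = 10 → {'m': 1, 'x': 8, 'v': 4, 'g': 6, 'f': 9, 'b': 10}
counts['m'] = 4 → {'m': 4, 'x': 8, 'v': 4, 'g': 6, 'f': 9, 'b': 10}
counts['a'] = 9 → {'m': 4, 'x': 8, 'v': 4, 'g': 6, 'f': 9, 'b': 10, 'a': 9}

{'m': 4, 'x': 8, 'v': 4, 'g': 6, 'f': 9, 'b': 10, 'a': 9}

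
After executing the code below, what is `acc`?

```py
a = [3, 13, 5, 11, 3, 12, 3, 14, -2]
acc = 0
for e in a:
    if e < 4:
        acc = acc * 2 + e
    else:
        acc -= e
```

e=3: <4, acc = 0*2+3 = 3
e=13: not <4, acc = 3-13 = -10
e=5: not <4, acc = (-10)-5 = -15
e=11: not <4, acc = (-15)-11 = -26
e=3: <4, acc = (-26)*2+3 = -49
e=12: not <4, acc = (-49)-12 = -61
e=3: <4, acc = (-61)*2+3 = -119
e=14: not <4, acc = (-119)-14 = -133
e=-2: <4, acc = (-133)*2+(-2) = -268

-268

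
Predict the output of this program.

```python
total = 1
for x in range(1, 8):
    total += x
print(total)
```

x=1: total = 1+1 = 2
x=2: total = 2+2 = 4
x=3: total = 4+3 = 7
x=4: total = 7+4 = 11
x=5: total = 11+5 = 16
x=6: total = 16+6 = 22
x=7: total = 22+7 = 29

29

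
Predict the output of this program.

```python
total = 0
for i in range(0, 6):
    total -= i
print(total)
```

i=0: total = 0-0 = 0
i=1: total = 0-1 = -1
i=2: total = (-1)-2 = -3
i=3: total = (-3)-3 = -6
i=4: total = (-6)-4 = -10
i=5: total = (-10)-5 = -15

-15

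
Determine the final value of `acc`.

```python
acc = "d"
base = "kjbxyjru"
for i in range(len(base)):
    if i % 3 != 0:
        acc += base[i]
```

'djbyju'

i=0: skip
i=1: add 'j' → 'dj'
i=2: add 'b' → 'djb'
i=3: skip
i=4: add 'y' → 'djby'
i=5: add 'j' → 'djbyj'
i=6: skip
i=7: add 'u' → 'djbyju'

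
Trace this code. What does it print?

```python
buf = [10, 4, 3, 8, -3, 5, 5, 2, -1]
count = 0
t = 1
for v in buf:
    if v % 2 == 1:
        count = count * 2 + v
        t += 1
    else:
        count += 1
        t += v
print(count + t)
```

v=10: not odd, count = 0+1 = 1; t=11
v=4: not odd, count = 1+1 = 2; t=15
v=3: odd, count = 2*2+3 = 7; t=16
v=8: not odd, count = 7+1 = 8; t=24
v=-3: odd, count = 8*2+(-3) = 13; t=25
v=5: odd, count = 13*2+5 = 31; t=26
v=5: odd, count = 31*2+5 = 67; t=27
v=2: not odd, count = 67+1 = 68; t=29
v=-1: odd, count = 68*2+(-1) = 135; t=30
count+t = 135+30 = 165

165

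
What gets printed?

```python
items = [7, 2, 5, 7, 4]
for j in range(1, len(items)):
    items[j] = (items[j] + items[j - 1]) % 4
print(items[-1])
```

j=1: items[1] = (2+7)%4 = 1 → [7, 1, 5, 7, 4]
j=2: items[2] = (5+1)%4 = 2 → [7, 1, 2, 7, 4]
j=3: items[3] = (7+2)%4 = 1 → [7, 1, 2, 1, 4]
j=4: items[4] = (4+1)%4 = 1 → [7, 1, 2, 1, 1]

1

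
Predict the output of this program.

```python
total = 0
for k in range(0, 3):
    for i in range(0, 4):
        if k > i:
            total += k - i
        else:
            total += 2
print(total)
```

22

k=0,i=0: not 0>0, total = 0+2 = 2
k=0,i=1: not 0>1, total = 2+2 = 4
k=0,i=2: not 0>2, total = 4+2 = 6
k=0,i=3: not 0>3, total = 6+2 = 8
k=1,i=0: 1>0, total = 8+1 = 9
k=1,i=1: not 1>1, total = 9+2 = 11
k=1,i=2: not 1>2, total = 11+2 = 13
k=1,i=3: not 1>3, total = 13+2 = 15
k=2,i=0: 2>0, total = 15+2 = 17
k=2,i=1: 2>1, total = 17+1 = 18
k=2,i=2: not 2>2, total = 18+2 = 20
k=2,i=3: not 2>3, total = 20+2 = 22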